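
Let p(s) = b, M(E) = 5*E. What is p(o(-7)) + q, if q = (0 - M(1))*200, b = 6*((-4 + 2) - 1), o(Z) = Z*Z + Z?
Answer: -1018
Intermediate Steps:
o(Z) = Z + Z² (o(Z) = Z² + Z = Z + Z²)
b = -18 (b = 6*(-2 - 1) = 6*(-3) = -18)
p(s) = -18
q = -1000 (q = (0 - 5)*200 = -5*200 = -1000)
p(o(-7)) + q = -18 - 1000 = -1018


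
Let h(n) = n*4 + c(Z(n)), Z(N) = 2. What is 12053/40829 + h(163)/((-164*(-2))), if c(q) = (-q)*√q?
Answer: 7643473/3347978 - √2/164 ≈ 2.2744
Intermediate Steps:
c(q) = -q^(3/2)
h(n) = -2*√2 + 4*n (h(n) = n*4 - 2^(3/2) = 4*n - 2*√2 = -2*√2 + 4*n)
12053/40829 + h(163)/((-164*(-2))) = 12053/40829 + (-2*√2 + 4*163)/((-164*(-2))) = 12053*(1/40829) + (-2*√2 + 652)/328 = 12053/40829 + (652 - 2*√2)*(1/328) = 12053/40829 + (163/82 - √2/164) = 7643473/3347978 - √2/164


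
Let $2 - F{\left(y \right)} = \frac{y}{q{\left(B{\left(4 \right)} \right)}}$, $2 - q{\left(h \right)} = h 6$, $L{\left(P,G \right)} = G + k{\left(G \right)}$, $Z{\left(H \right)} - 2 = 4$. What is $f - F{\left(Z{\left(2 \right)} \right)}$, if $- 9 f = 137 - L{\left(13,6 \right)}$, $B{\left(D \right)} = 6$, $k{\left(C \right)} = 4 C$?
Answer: $- \frac{2152}{153} \approx -14.065$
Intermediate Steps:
$Z{\left(H \right)} = 6$ ($Z{\left(H \right)} = 2 + 4 = 6$)
$L{\left(P,G \right)} = 5 G$ ($L{\left(P,G \right)} = G + 4 G = 5 G$)
$q{\left(h \right)} = 2 - 6 h$ ($q{\left(h \right)} = 2 - h 6 = 2 - 6 h$)
$F{\left(y \right)} = 2 + \frac{y}{34}$ ($F{\left(y \right)} = 2 - \frac{y}{2 - 36} = 2 - \frac{y}{-34} = 2 - y \left(- \frac{1}{34}\right) = 2 - - \frac{y}{34} = 2 + \frac{y}{34}$)
$f = - \frac{107}{9}$ ($f = - \frac{137 - 5 \cdot 6}{9} = - \frac{137 - 30}{9} = \left(- \frac{1}{9}\right) 107 = - \frac{107}{9} \approx -11.889$)
$f - F{\left(Z{\left(2 \right)} \right)} = - \frac{107}{9} - \left(2 + \frac{1}{34} \cdot 6\right) = - \frac{107}{9} - \left(2 + \frac{3}{17}\right) = - \frac{107}{9} - \frac{37}{17} = - \frac{2152}{153}$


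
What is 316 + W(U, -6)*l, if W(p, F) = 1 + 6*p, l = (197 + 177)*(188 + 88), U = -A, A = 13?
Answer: -7947932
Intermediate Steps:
U = -13 (U = -1*13 = -13)
l = 103224 (l = 374*276 = 103224)
316 + W(U, -6)*l = 316 + (1 + 6*(-13))*103224 = 316 + (1 - 78)*103224 = 316 - 77*103224 = 316 - 7948248 = -7947932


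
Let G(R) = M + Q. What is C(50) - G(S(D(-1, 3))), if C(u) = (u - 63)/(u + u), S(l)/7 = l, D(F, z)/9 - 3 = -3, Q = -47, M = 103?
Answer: -5613/100 ≈ -56.130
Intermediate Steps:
D(F, z) = 0 (D(F, z) = 27 + 9*(-3) = 27 - 27 = 0)
S(l) = 7*l
G(R) = 56 (G(R) = 103 - 47 = 56)
C(u) = (-63 + u)/(2*u) (C(u) = (-63 + u)/((2*u)) = (-63 + u)*(1/(2*u)) = (-63 + u)/(2*u))
C(50) - G(S(D(-1, 3))) = (½)*(-63 + 50)/50 - 1*56 = (½)*(1/50)*(-13) - 56 = -13/100 - 56 = -5613/100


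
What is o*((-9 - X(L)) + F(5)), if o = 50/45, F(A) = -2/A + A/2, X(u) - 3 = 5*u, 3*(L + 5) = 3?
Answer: 101/9 ≈ 11.222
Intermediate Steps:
L = -4 (L = -5 + (⅓)*3 = -5 + 1 = -4)
X(u) = 3 + 5*u
F(A) = A/2 - 2/A (F(A) = -2/A + A*(½) = -2/A + A/2 = A/2 - 2/A)
o = 10/9 (o = 50*(1/45) = 10/9 ≈ 1.1111)
o*((-9 - X(L)) + F(5)) = 10*((-9 - (3 + 5*(-4))) + ((½)*5 - 2/5))/9 = 10*((-9 - (3 - 20)) + (5/2 - 2*⅕))/9 = 10*((-9 - 1*(-17)) + (5/2 - ⅖))/9 = 10*((-9 + 17) + 21/10)/9 = 10*(8 + 21/10)/9 = (10/9)*(101/10) = 101/9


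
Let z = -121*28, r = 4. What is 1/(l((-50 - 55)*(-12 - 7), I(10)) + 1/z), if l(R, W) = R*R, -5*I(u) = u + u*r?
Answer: 3388/13484324699 ≈ 2.5125e-7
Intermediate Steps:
I(u) = -u (I(u) = -(u + u*4)/5 = -(u + 4*u)/5 = -u)
l(R, W) = R**2
z = -3388
1/(l((-50 - 55)*(-12 - 7), I(10)) + 1/z) = 1/(((-50 - 55)*(-12 - 7))**2 + 1/(-3388)) = 1/((-105*(-19))**2 - 1/3388) = 1/(1995**2 - 1/3388) = 1/(3980025 - 1/3388) = 1/(13484324699/3388) = 3388/13484324699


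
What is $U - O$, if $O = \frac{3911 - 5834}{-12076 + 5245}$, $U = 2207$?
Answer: $\frac{5024698}{2277} \approx 2206.7$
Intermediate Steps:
$O = \frac{641}{2277}$ ($O = - \frac{1923}{-6831} = \left(-1923\right) \left(- \frac{1}{6831}\right) = \frac{641}{2277} \approx 0.28151$)
$U - O = 2207 - \frac{641}{2277} = \frac{5024698}{2277}$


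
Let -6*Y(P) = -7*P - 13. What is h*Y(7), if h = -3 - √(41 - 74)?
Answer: -31 - 31*I*√33/3 ≈ -31.0 - 59.36*I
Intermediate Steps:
Y(P) = 13/6 + 7*P/6 (Y(P) = -(-7*P - 13)/6 = -(-13 - 7*P)/6 = 13/6 + 7*P/6)
h = -3 - I*√33 (h = -3 - √(-33) = -3 - I*√33 ≈ -3.0 - 5.7446*I)
h*Y(7) = (-3 - I*√33)*(13/6 + (7/6)*7) = (-3 - I*√33)*(13/6 + 49/6) = (-3 - I*√33)*(31/3) = -31 - 31*I*√33/3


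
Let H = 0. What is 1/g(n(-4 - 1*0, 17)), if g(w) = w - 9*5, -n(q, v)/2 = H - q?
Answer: -1/53 ≈ -0.018868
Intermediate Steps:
n(q, v) = 2*q (n(q, v) = -2*(0 - q) = -(-2)*q = 2*q)
g(w) = -45 + w (g(w) = w - 1*45 = w - 45 = -45 + w)
1/g(n(-4 - 1*0, 17)) = 1/(-45 + 2*(-4 - 1*0)) = 1/(-45 + 2*(-4 + 0)) = 1/(-45 + 2*(-4)) = 1/(-45 - 8) = 1/(-53) = -1/53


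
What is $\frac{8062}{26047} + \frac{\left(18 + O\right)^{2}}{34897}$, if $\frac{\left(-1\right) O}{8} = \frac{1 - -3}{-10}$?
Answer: $\frac{7326154442}{22724053975} \approx 0.3224$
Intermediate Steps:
$O = \frac{16}{5}$ ($O = - 8 \frac{1 - -3}{-10} = - 8 \left(1 + 3\right) \left(- \frac{1}{10}\right) = - 8 \cdot 4 \left(- \frac{1}{10}\right) = \left(-8\right) \left(- \frac{2}{5}\right) = \frac{16}{5} \approx 3.2$)
$\frac{8062}{26047} + \frac{\left(18 + O\right)^{2}}{34897} = \frac{8062}{26047} + \frac{\left(18 + \frac{16}{5}\right)^{2}}{34897} = 8062 \cdot \frac{1}{26047} + \left(\frac{106}{5}\right)^{2} \cdot \frac{1}{34897} = \frac{8062}{26047} + \frac{11236}{25} \cdot \frac{1}{34897} = \frac{8062}{26047} + \frac{11236}{872425} = \frac{7326154442}{22724053975}$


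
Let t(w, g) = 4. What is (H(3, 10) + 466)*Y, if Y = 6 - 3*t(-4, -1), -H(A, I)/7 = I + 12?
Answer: -1872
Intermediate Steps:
H(A, I) = -84 - 7*I (H(A, I) = -7*(I + 12) = -7*(12 + I) = -84 - 7*I)
Y = -6 (Y = 6 - 3*4 = 6 - 12 = -6)
(H(3, 10) + 466)*Y = ((-84 - 7*10) + 466)*(-6) = ((-84 - 70) + 466)*(-6) = (-154 + 466)*(-6) = 312*(-6) = -1872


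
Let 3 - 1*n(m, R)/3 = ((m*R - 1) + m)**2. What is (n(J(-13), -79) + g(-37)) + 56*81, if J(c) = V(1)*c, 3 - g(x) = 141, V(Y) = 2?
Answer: -12321780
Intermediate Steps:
g(x) = -138 (g(x) = 3 - 1*141 = 3 - 141 = -138)
J(c) = 2*c
n(m, R) = 9 - 3*(-1 + m + R*m)**2 (n(m, R) = 9 - 3*((m*R - 1) + m)**2 = 9 - 3*((R*m - 1) + m)**2 = 9 - 3*((-1 + R*m) + m)**2 = 9 - 3*(-1 + m + R*m)**2)
(n(J(-13), -79) + g(-37)) + 56*81 = ((9 - 3*(-1 + 2*(-13) - 158*(-13))**2) - 138) + 56*81 = ((9 - 3*(-1 - 26 - 79*(-26))**2) - 138) + 4536 = ((9 - 3*(-1 - 26 + 2054)**2) - 138) + 4536 = ((9 - 3*2027**2) - 138) + 4536 = ((9 - 3*4108729) - 138) + 4536 = ((9 - 12326187) - 138) + 4536 = (-12326178 - 138) + 4536 = -12326316 + 4536 = -12321780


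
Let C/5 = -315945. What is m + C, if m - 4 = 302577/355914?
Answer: -187414839139/118638 ≈ -1.5797e+6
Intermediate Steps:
m = 575411/118638 (m = 4 + 302577/355914 = 4 + 302577*(1/355914) = 4 + 100859/118638 = 575411/118638 ≈ 4.8501)
C = -1579725 (C = 5*(-315945) = -1579725)
m + C = 575411/118638 - 1579725 = -187414839139/118638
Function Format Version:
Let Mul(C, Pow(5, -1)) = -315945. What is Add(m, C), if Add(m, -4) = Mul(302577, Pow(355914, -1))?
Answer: Rational(-187414839139, 118638) ≈ -1.5797e+6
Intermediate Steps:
m = Rational(575411, 118638) (m = Add(4, Mul(302577, Pow(355914, -1))) = Add(4, Mul(302577, Rational(1, 355914))) = Add(4, Rational(100859, 118638)) = Rational(575411, 118638) ≈ 4.8501)
C = -1579725 (C = Mul(5, -315945) = -1579725)
Add(m, C) = Add(Rational(575411, 118638), -1579725) = Rational(-187414839139, 118638)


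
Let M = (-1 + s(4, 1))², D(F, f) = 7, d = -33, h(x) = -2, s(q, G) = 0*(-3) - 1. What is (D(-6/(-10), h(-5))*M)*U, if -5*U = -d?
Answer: -924/5 ≈ -184.80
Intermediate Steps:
s(q, G) = -1 (s(q, G) = 0 - 1 = -1)
U = -33/5 (U = -(-1)*(-33)/5 = -⅕*33 = -33/5 ≈ -6.6000)
M = 4 (M = (-1 - 1)² = (-2)² = 4)
(D(-6/(-10), h(-5))*M)*U = (7*4)*(-33/5) = 28*(-33/5) = -924/5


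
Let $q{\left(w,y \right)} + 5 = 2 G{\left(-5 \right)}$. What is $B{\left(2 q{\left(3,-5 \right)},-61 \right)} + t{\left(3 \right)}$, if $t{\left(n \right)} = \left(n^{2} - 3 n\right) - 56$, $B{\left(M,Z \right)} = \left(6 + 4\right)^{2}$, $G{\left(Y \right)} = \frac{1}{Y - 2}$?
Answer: $44$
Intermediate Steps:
$G{\left(Y \right)} = \frac{1}{-2 + Y}$
$q{\left(w,y \right)} = - \frac{37}{7}$ ($q{\left(w,y \right)} = -5 + \frac{2}{-2 - 5} = -5 + \frac{2}{-7} = -5 + 2 \left(- \frac{1}{7}\right) = -5 - \frac{2}{7} = - \frac{37}{7}$)
$B{\left(M,Z \right)} = 100$ ($B{\left(M,Z \right)} = 10^{2} = 100$)
$t{\left(n \right)} = -56 + n^{2} - 3 n$
$B{\left(2 q{\left(3,-5 \right)},-61 \right)} + t{\left(3 \right)} = 100 - \left(65 - 9\right) = 100 - 56 = 44$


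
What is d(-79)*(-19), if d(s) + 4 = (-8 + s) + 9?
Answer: 1558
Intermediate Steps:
d(s) = -3 + s (d(s) = -4 + ((-8 + s) + 9) = -4 + (1 + s) = -3 + s)
d(-79)*(-19) = (-3 - 79)*(-19) = -82*(-19) = 1558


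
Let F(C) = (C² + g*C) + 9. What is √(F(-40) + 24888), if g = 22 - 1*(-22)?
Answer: √24737 ≈ 157.28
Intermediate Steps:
g = 44 (g = 22 + 22 = 44)
F(C) = 9 + C² + 44*C (F(C) = (C² + 44*C) + 9 = 9 + C² + 44*C)
√(F(-40) + 24888) = √((9 + (-40)² + 44*(-40)) + 24888) = √((9 + 1600 - 1760) + 24888) = √(-151 + 24888) = √24737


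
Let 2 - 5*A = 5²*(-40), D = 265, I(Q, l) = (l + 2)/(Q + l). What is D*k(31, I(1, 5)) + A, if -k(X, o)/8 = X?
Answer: -327598/5 ≈ -65520.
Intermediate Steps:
I(Q, l) = (2 + l)/(Q + l)
k(X, o) = -8*X
A = 1002/5 (A = ⅖ - 5²*(-40)/5 = ⅖ - 5*(-40) = ⅖ - ⅕*(-1000) = ⅖ + 200 = 1002/5 ≈ 200.40)
D*k(31, I(1, 5)) + A = 265*(-8*31) + 1002/5 = 265*(-248) + 1002/5 = -65720 + 1002/5 = -327598/5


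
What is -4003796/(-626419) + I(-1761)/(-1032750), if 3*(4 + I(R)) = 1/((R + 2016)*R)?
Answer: 5570423307105269959/871527141517421250 ≈ 6.3916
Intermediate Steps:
I(R) = -4 + 1/(3*R*(2016 + R)) (I(R) = -4 + (1/((R + 2016)*R))/3 = -4 + (1/((2016 + R)*R))/3 = -4 + (1/(R*(2016 + R)))/3 = -4 + 1/(3*R*(2016 + R)))
-4003796/(-626419) + I(-1761)/(-1032750) = -4003796/(-626419) + ((⅓)*(1 - 24192*(-1761) - 12*(-1761)²)/(-1761*(2016 - 1761)))/(-1032750) = -4003796*(-1/626419) + ((⅓)*(-1/1761)*(1 + 42602112 - 12*3101121)/255)*(-1/1032750) = 4003796/626419 + ((⅓)*(-1/1761)*(1/255)*(1 + 42602112 - 37213452))*(-1/1032750) = 4003796/626419 + ((⅓)*(-1/1761)*(1/255)*5388661)*(-1/1032750) = 4003796/626419 - 5388661/1347165*(-1/1032750) = 4003796/626419 + 5388661/1391284653750 = 5570423307105269959/871527141517421250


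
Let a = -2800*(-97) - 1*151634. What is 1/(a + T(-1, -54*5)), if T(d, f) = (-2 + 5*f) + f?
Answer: 1/118344 ≈ 8.4499e-6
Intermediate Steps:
a = 119966 (a = 271600 - 151634 = 119966)
T(d, f) = -2 + 6*f
1/(a + T(-1, -54*5)) = 1/(119966 + (-2 + 6*(-54*5))) = 1/(119966 + (-2 + 6*(-270))) = 1/(119966 + (-2 - 1620)) = 1/(119966 - 1622) = 1/118344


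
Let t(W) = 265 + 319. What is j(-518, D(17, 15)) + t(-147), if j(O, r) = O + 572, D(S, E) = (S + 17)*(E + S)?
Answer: 638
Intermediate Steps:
t(W) = 584
D(S, E) = (17 + S)*(E + S)
j(O, r) = 572 + O
j(-518, D(17, 15)) + t(-147) = (572 - 518) + 584 = 54 + 584 = 638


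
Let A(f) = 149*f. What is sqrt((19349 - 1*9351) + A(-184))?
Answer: I*sqrt(17418) ≈ 131.98*I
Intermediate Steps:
sqrt((19349 - 1*9351) + A(-184)) = sqrt((19349 - 1*9351) + 149*(-184)) = sqrt((19349 - 9351) - 27416) = sqrt(9998 - 27416) = sqrt(-17418) = I*sqrt(17418)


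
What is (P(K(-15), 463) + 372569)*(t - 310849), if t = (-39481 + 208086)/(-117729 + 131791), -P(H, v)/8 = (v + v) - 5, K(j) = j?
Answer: -1596289931041633/14062 ≈ -1.1352e+11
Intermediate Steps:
P(H, v) = 40 - 16*v (P(H, v) = -8*((v + v) - 5) = -8*(2*v - 5) = -8*(-5 + 2*v) = 40 - 16*v)
t = 168605/14062 ≈ 11.990
(P(K(-15), 463) + 372569)*(t - 310849) = ((40 - 16*463) + 372569)*(168605/14062 - 310849) = ((40 - 7408) + 372569)*(-4370990033/14062) = (-7368 + 372569)*(-4370990033/14062) = 365201*(-4370990033/14062) = -1596289931041633/14062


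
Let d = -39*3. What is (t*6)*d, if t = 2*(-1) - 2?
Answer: 2808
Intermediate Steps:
d = -117
t = -4 (t = -2 - 2 = -4)
(t*6)*d = -4*6*(-117) = -24*(-117) = 2808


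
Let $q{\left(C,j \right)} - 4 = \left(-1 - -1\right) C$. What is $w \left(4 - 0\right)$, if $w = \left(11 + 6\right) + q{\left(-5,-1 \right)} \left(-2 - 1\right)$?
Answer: $20$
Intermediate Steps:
$q{\left(C,j \right)} = 4$ ($q{\left(C,j \right)} = 4 + \left(-1 - -1\right) C = 4 + \left(-1 + 1\right) C = 4 + 0 C = 4 + 0 = 4$)
$w = 5$ ($w = \left(11 + 6\right) + 4 \left(-2 - 1\right) = 17 + 4 \left(-3\right) = 17 - 12 = 5$)
$w \left(4 - 0\right) = 5 \left(4 - 0\right) = 5 \left(4 + 0\right) = 5 \cdot 4 = 20$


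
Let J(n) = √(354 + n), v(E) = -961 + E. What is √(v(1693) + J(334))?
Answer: 2*√(183 + √43) ≈ 27.536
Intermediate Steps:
√(v(1693) + J(334)) = √((-961 + 1693) + √(354 + 334)) = √(732 + √688) = √(732 + 4*√43)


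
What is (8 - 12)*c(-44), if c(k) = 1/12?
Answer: -1/3 ≈ -0.33333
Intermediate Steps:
c(k) = 1/12
(8 - 12)*c(-44) = (8 - 12)*(1/12) = -4*1/12 = -1/3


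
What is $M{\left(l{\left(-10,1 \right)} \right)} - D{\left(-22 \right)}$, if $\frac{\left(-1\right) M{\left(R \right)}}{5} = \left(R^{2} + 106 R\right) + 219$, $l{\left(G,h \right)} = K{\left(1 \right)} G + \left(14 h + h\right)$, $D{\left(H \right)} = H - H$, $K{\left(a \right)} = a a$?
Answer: $-3870$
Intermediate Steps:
$K{\left(a \right)} = a^{2}$
$D{\left(H \right)} = 0$
$l{\left(G,h \right)} = G + 15 h$ ($l{\left(G,h \right)} = 1^{2} G + \left(14 h + h\right) = 1 G + 15 h = G + 15 h$)
$M{\left(R \right)} = -1095 - 530 R - 5 R^{2}$ ($M{\left(R \right)} = - 5 \left(\left(R^{2} + 106 R\right) + 219\right) = - 5 \left(219 + R^{2} + 106 R\right) = -1095 - 530 R - 5 R^{2}$)
$M{\left(l{\left(-10,1 \right)} \right)} - D{\left(-22 \right)} = \left(-1095 - 530 \left(-10 + 15 \cdot 1\right) - 5 \left(-10 + 15 \cdot 1\right)^{2}\right) - 0 = \left(-1095 - 530 \left(-10 + 15\right) - 5 \left(-10 + 15\right)^{2}\right) + 0 = \left(-1095 - 2650 - 5 \cdot 5^{2}\right) + 0 = \left(-1095 - 2650 - 125\right) + 0 = -3870 + 0 = -3870$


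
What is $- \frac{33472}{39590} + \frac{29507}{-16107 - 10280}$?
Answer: $- \frac{1025703897}{522330665} \approx -1.9637$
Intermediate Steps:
$- \frac{33472}{39590} + \frac{29507}{-16107 - 10280} = \left(-33472\right) \frac{1}{39590} + \frac{29507}{-16107 - 10280} = - \frac{16736}{19795} + \frac{29507}{-26387} = - \frac{16736}{19795} + 29507 \left(- \frac{1}{26387}\right) = - \frac{16736}{19795} - \frac{29507}{26387} = - \frac{1025703897}{522330665}$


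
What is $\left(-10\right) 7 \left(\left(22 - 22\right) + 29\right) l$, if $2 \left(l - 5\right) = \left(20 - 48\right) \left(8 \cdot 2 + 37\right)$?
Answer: $1496110$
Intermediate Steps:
$l = -737$ ($l = 5 + \frac{\left(20 - 48\right) \left(8 \cdot 2 + 37\right)}{2} = 5 + \frac{\left(-28\right) \left(16 + 37\right)}{2} = 5 + \frac{\left(-28\right) 53}{2} = 5 + \frac{1}{2} \left(-1484\right) = 5 - 742 = -737$)
$\left(-10\right) 7 \left(\left(22 - 22\right) + 29\right) l = \left(-10\right) 7 \left(\left(22 - 22\right) + 29\right) \left(-737\right) = - 70 \left(0 + 29\right) \left(-737\right) = \left(-70\right) 29 \left(-737\right) = \left(-2030\right) \left(-737\right) = 1496110$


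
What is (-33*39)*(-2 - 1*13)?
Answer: 19305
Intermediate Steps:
(-33*39)*(-2 - 1*13) = -1287*(-2 - 13) = -1287*(-15) = 19305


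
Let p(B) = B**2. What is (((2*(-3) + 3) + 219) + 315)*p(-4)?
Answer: 8496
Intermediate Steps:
(((2*(-3) + 3) + 219) + 315)*p(-4) = (((2*(-3) + 3) + 219) + 315)*(-4)**2 = (((-6 + 3) + 219) + 315)*16 = ((-3 + 219) + 315)*16 = (216 + 315)*16 = 531*16 = 8496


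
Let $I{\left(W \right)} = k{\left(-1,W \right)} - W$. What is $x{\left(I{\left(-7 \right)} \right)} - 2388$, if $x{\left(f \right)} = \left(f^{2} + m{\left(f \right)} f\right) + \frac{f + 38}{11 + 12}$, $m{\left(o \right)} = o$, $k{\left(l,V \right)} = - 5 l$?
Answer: $- \frac{48250}{23} \approx -2097.8$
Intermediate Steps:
$I{\left(W \right)} = 5 - W$ ($I{\left(W \right)} = \left(-5\right) \left(-1\right) - W = 5 - W$)
$x{\left(f \right)} = \frac{38}{23} + 2 f^{2} + \frac{f}{23}$ ($x{\left(f \right)} = \left(f^{2} + f f\right) + \frac{f + 38}{11 + 12} = \left(f^{2} + f^{2}\right) + \frac{38 + f}{23} = 2 f^{2} + \left(38 + f\right) \frac{1}{23} = 2 f^{2} + \left(\frac{38}{23} + \frac{f}{23}\right) = \frac{38}{23} + 2 f^{2} + \frac{f}{23}$)
$x{\left(I{\left(-7 \right)} \right)} - 2388 = \left(\frac{38}{23} + 2 \left(5 - -7\right)^{2} + \frac{5 - -7}{23}\right) - 2388 = \left(\frac{38}{23} + 2 \left(5 + 7\right)^{2} + \frac{5 + 7}{23}\right) - 2388 = \left(\frac{38}{23} + 2 \cdot 12^{2} + \frac{1}{23} \cdot 12\right) - 2388 = \left(\frac{38}{23} + 2 \cdot 144 + \frac{12}{23}\right) - 2388 = \left(\frac{38}{23} + 288 + \frac{12}{23}\right) - 2388 = \frac{6674}{23} - 2388 = - \frac{48250}{23}$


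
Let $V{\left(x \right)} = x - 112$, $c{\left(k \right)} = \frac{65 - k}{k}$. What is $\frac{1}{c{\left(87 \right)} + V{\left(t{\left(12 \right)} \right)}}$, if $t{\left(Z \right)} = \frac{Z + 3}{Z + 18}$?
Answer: $- \frac{174}{19445} \approx -0.0089483$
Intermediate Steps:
$c{\left(k \right)} = \frac{65 - k}{k}$
$t{\left(Z \right)} = \frac{3 + Z}{18 + Z}$
$V{\left(x \right)} = -112 + x$ ($V{\left(x \right)} = x - 112 = -112 + x$)
$\frac{1}{c{\left(87 \right)} + V{\left(t{\left(12 \right)} \right)}} = \frac{1}{\frac{65 - 87}{87} - \left(112 - \frac{3 + 12}{18 + 12}\right)} = \frac{1}{\frac{65 - 87}{87} - \left(112 - \frac{1}{30} \cdot 15\right)} = \frac{1}{\frac{1}{87} \left(-22\right) + \left(-112 + \frac{1}{30} \cdot 15\right)} = \frac{1}{- \frac{22}{87} + \left(-112 + \frac{1}{2}\right)} = \frac{1}{- \frac{22}{87} - \frac{223}{2}} = \frac{1}{- \frac{19445}{174}} = - \frac{174}{19445}$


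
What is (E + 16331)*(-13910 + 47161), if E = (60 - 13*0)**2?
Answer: 662725681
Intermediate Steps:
E = 3600 (E = (60 + 0)**2 = 60**2 = 3600)
(E + 16331)*(-13910 + 47161) = (3600 + 16331)*(-13910 + 47161) = 19931*33251 = 662725681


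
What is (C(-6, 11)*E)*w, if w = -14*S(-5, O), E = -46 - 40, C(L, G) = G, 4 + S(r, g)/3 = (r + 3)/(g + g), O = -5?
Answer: -754908/5 ≈ -1.5098e+5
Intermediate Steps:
S(r, g) = -12 + 3*(3 + r)/(2*g) (S(r, g) = -12 + 3*((r + 3)/(g + g)) = -12 + 3*((3 + r)/((2*g))) = -12 + 3*((3 + r)*(1/(2*g))) = -12 + 3*((3 + r)/(2*g)) = -12 + 3*(3 + r)/(2*g))
E = -86
w = 798/5 (w = -21*(3 - 5 - 8*(-5))/(-5) = -21*(-1)*(3 - 5 + 40)/5 = -21*(-1)*38/5 = -14*(-57/5) = 798/5 ≈ 159.60)
(C(-6, 11)*E)*w = (11*(-86))*(798/5) = -946*798/5 = -754908/5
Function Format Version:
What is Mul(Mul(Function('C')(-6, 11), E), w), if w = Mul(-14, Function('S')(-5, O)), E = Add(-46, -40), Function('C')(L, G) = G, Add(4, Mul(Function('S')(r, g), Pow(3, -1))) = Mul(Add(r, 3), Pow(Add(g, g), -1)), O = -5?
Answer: Rational(-754908, 5) ≈ -1.5098e+5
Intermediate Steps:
Function('S')(r, g) = Add(-12, Mul(Rational(3, 2), Pow(g, -1), Add(3, r))) (Function('S')(r, g) = Add(-12, Mul(3, Mul(Add(r, 3), Pow(Add(g, g), -1)))) = Add(-12, Mul(3, Mul(Add(3, r), Pow(Mul(2, g), -1)))) = Add(-12, Mul(3, Mul(Add(3, r), Mul(Rational(1, 2), Pow(g, -1))))) = Add(-12, Mul(3, Mul(Rational(1, 2), Pow(g, -1), Add(3, r)))) = Add(-12, Mul(Rational(3, 2), Pow(g, -1), Add(3, r))))
E = -86
w = Rational(798, 5) (w = Mul(-14, Mul(Rational(3, 2), Pow(-5, -1), Add(3, -5, Mul(-8, -5)))) = Mul(-14, Mul(Rational(3, 2), Rational(-1, 5), Add(3, -5, 40))) = Mul(-14, Mul(Rational(3, 2), Rational(-1, 5), 38)) = Mul(-14, Rational(-57, 5)) = Rational(798, 5) ≈ 159.60)
Mul(Mul(Function('C')(-6, 11), E), w) = Mul(Mul(11, -86), Rational(798, 5)) = Mul(-946, Rational(798, 5)) = Rational(-754908, 5)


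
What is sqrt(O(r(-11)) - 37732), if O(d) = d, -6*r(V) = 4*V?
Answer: I*sqrt(339522)/3 ≈ 194.23*I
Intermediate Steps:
r(V) = -2*V/3
sqrt(O(r(-11)) - 37732) = sqrt(-2/3*(-11) - 37732) = sqrt(22/3 - 37732) = sqrt(-113174/3) = I*sqrt(339522)/3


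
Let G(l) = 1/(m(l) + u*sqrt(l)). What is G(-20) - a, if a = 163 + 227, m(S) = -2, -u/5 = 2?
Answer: (-7800*sqrt(5) + 781*I)/(2*(-I + 10*sqrt(5))) ≈ -390.0 + 0.022316*I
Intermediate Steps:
u = -10 (u = -5*2 = -10)
G(l) = 1/(-2 - 10*sqrt(l))
a = 390
G(-20) - a = -1/(2 + 10*sqrt(-20)) - 1*390 = -1/(2 + 10*(2*I*sqrt(5))) - 390 = -1/(2 + 20*I*sqrt(5)) - 390 = -390 - 1/(2 + 20*I*sqrt(5))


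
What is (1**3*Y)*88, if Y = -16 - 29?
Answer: -3960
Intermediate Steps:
Y = -45
(1**3*Y)*88 = (1**3*(-45))*88 = (1*(-45))*88 = -45*88 = -3960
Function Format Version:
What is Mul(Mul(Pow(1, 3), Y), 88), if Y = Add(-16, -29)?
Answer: -3960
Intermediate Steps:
Y = -45
Mul(Mul(Pow(1, 3), Y), 88) = Mul(Mul(Pow(1, 3), -45), 88) = Mul(Mul(1, -45), 88) = Mul(-45, 88) = -3960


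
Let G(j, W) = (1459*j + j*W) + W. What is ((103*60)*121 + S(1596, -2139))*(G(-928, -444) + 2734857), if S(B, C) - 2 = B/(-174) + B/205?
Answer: 7968627552229792/5945 ≈ 1.3404e+12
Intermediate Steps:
S(B, C) = 2 - 31*B/35670 (S(B, C) = 2 + (B/(-174) + B/205) = 2 + (B*(-1/174) + B*(1/205)) = 2 + (-B/174 + B/205) = 2 - 31*B/35670)
G(j, W) = W + 1459*j + W*j (G(j, W) = (1459*j + W*j) + W = W + 1459*j + W*j)
((103*60)*121 + S(1596, -2139))*(G(-928, -444) + 2734857) = ((103*60)*121 + (2 - 31/35670*1596))*((-444 + 1459*(-928) - 444*(-928)) + 2734857) = (6180*121 + (2 - 8246/5945))*((-444 - 1353952 + 412032) + 2734857) = (747780 + 3644/5945)*(-942364 + 2734857) = (4445555744/5945)*1792493 = 7968627552229792/5945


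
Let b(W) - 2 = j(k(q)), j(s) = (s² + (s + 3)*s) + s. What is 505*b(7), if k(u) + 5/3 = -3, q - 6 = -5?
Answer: 122210/9 ≈ 13579.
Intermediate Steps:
q = 1 (q = 6 - 5 = 1)
k(u) = -14/3 (k(u) = -5/3 - 3 = -14/3)
j(s) = s + s² + s*(3 + s) (j(s) = (s² + (3 + s)*s) + s = (s² + s*(3 + s)) + s = s + s² + s*(3 + s))
b(W) = 242/9 (b(W) = 2 + 2*(-14/3)*(2 - 14/3) = 2 + 2*(-14/3)*(-8/3) = 2 + 224/9 = 242/9)
505*b(7) = 505*(242/9) = 122210/9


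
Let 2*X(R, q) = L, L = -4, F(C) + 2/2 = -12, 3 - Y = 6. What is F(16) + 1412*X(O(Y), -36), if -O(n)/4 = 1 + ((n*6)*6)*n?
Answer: -2837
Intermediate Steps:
Y = -3 (Y = 3 - 1*6 = 3 - 6 = -3)
F(C) = -13 (F(C) = -1 - 12 = -13)
O(n) = -4 - 144*n² (O(n) = -4*(1 + ((n*6)*6)*n) = -4*(1 + ((6*n)*6)*n) = -4*(1 + (36*n)*n) = -4*(1 + 36*n²) = -4 - 144*n²)
X(R, q) = -2 (X(R, q) = (½)*(-4) = -2)
F(16) + 1412*X(O(Y), -36) = -13 + 1412*(-2) = -13 - 2824 = -2837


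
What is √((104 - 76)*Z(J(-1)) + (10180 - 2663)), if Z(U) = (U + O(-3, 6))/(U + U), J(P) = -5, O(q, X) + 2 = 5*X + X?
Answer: 27*√255/5 ≈ 86.231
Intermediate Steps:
O(q, X) = -2 + 6*X (O(q, X) = -2 + (5*X + X) = -2 + 6*X)
Z(U) = (34 + U)/(2*U) (Z(U) = (U + (-2 + 6*6))/(U + U) = (U + (-2 + 36))/((2*U)) = (U + 34)*(1/(2*U)) = (34 + U)*(1/(2*U)) = (34 + U)/(2*U))
√((104 - 76)*Z(J(-1)) + (10180 - 2663)) = √((104 - 76)*((½)*(34 - 5)/(-5)) + (10180 - 2663)) = √(28*((½)*(-⅕)*29) + 7517) = √(28*(-29/10) + 7517) = √(-406/5 + 7517) = √(37179/5) = 27*√255/5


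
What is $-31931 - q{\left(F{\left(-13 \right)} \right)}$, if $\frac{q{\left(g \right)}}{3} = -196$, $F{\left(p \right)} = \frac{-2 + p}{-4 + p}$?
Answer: $-31343$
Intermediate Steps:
$F{\left(p \right)} = \frac{-2 + p}{-4 + p}$
$q{\left(g \right)} = -588$ ($q{\left(g \right)} = 3 \left(-196\right) = -588$)
$-31931 - q{\left(F{\left(-13 \right)} \right)} = -31931 - -588 = -31931 + 588 = -31343$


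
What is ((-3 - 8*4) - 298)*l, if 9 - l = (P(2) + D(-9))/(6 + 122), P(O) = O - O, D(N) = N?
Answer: -386613/128 ≈ -3020.4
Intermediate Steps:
P(O) = 0
l = 1161/128 (l = 9 - (0 - 9)/(6 + 122) = 9 - (-9)/128 = 9 - 1*(-9/128) = 9 + 9/128 = 1161/128 ≈ 9.0703)
((-3 - 8*4) - 298)*l = ((-3 - 8*4) - 298)*(1161/128) = ((-3 - 32) - 298)*(1161/128) = (-35 - 298)*(1161/128) = -333*1161/128 = -386613/128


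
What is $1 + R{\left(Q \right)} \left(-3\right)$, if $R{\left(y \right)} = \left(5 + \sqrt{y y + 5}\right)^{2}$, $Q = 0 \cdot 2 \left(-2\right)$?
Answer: $-89 - 30 \sqrt{5} \approx -156.08$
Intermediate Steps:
$Q = 0$ ($Q = 0 \left(-2\right) = 0$)
$R{\left(y \right)} = \left(5 + \sqrt{5 + y^{2}}\right)^{2}$ ($R{\left(y \right)} = \left(5 + \sqrt{y^{2} + 5}\right)^{2} = \left(5 + \sqrt{5 + y^{2}}\right)^{2}$)
$1 + R{\left(Q \right)} \left(-3\right) = 1 + \left(5 + \sqrt{5 + 0^{2}}\right)^{2} \left(-3\right) = 1 + \left(5 + \sqrt{5 + 0}\right)^{2} \left(-3\right) = 1 + \left(5 + \sqrt{5}\right)^{2} \left(-3\right) = 1 - 3 \left(5 + \sqrt{5}\right)^{2}$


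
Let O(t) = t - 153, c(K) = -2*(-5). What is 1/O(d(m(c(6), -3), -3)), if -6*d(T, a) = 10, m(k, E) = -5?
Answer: -3/464 ≈ -0.0064655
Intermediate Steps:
c(K) = 10
d(T, a) = -5/3 (d(T, a) = -1/6*10 = -5/3)
O(t) = -153 + t
1/O(d(m(c(6), -3), -3)) = 1/(-153 - 5/3) = 1/(-464/3) = -3/464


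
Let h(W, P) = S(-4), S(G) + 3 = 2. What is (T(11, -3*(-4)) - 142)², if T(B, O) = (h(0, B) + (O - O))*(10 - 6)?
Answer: 21316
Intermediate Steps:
S(G) = -1 (S(G) = -3 + 2 = -1)
h(W, P) = -1
T(B, O) = -4 (T(B, O) = (-1 + (O - O))*(10 - 6) = (-1 + 0)*4 = -1*4 = -4)
(T(11, -3*(-4)) - 142)² = (-4 - 142)² = (-146)² = 21316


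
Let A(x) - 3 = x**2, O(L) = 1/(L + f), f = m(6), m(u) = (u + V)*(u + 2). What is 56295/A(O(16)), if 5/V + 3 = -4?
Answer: 9371090880/499441 ≈ 18763.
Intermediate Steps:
V = -5/7 (V = 5/(-3 - 4) = 5/(-7) = 5*(-1/7) = -5/7 ≈ -0.71429)
m(u) = (2 + u)*(-5/7 + u) (m(u) = (u - 5/7)*(u + 2) = (-5/7 + u)*(2 + u) = (2 + u)*(-5/7 + u))
f = 296/7 (f = -10/7 + 6**2 + (9/7)*6 = -10/7 + 36 + 54/7 = 296/7 ≈ 42.286)
O(L) = 1/(296/7 + L) (O(L) = 1/(L + 296/7) = 1/(296/7 + L))
A(x) = 3 + x**2
56295/A(O(16)) = 56295/(3 + (7/(296 + 7*16))**2) = 56295/(3 + (7/(296 + 112))**2) = 56295/(3 + (7/408)**2) = 56295/(3 + 49/166464) = 56295/(499441/166464) = 56295*(166464/499441) = 9371090880/499441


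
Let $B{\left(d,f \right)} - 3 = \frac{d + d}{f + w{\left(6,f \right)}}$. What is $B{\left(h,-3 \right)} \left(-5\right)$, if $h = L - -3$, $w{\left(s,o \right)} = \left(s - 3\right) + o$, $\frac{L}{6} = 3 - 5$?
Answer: $-45$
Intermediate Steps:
$L = -12$ ($L = 6 \left(3 - 5\right) = 6 \left(-2\right) = -12$)
$w{\left(s,o \right)} = -3 + o + s$ ($w{\left(s,o \right)} = \left(-3 + s\right) + o = -3 + o + s$)
$h = -9$ ($h = -12 - -3 = -12 + 3 = -9$)
$B{\left(d,f \right)} = 3 + \frac{2 d}{3 + 2 f}$ ($B{\left(d,f \right)} = 3 + \frac{d + d}{f + \left(-3 + f + 6\right)} = 3 + \frac{2 d}{f + \left(3 + f\right)} = 3 + \frac{2 d}{3 + 2 f}$)
$B{\left(h,-3 \right)} \left(-5\right) = \frac{9 + 2 \left(-9\right) + 6 \left(-3\right)}{3 + 2 \left(-3\right)} \left(-5\right) = \frac{9 - 18 - 18}{3 - 6} \left(-5\right) = \frac{1}{-3} \left(-27\right) \left(-5\right) = \left(- \frac{1}{3}\right) \left(-27\right) \left(-5\right) = 9 \left(-5\right) = -45$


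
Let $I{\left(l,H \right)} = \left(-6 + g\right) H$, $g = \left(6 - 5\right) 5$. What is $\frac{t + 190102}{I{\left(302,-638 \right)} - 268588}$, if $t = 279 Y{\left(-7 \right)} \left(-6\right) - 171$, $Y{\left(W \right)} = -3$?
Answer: $- \frac{194953}{267950} \approx -0.72757$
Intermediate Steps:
$g = 5$ ($g = 1 \cdot 5 = 5$)
$I{\left(l,H \right)} = - H$ ($I{\left(l,H \right)} = \left(-6 + 5\right) H = - H$)
$t = 4851$ ($t = 279 \left(\left(-3\right) \left(-6\right)\right) - 171 = 279 \cdot 18 - 171 = 5022 - 171 = 4851$)
$\frac{t + 190102}{I{\left(302,-638 \right)} - 268588} = \frac{4851 + 190102}{\left(-1\right) \left(-638\right) - 268588} = \frac{194953}{638 - 268588} = \frac{194953}{-267950} = 194953 \left(- \frac{1}{267950}\right) = - \frac{194953}{267950}$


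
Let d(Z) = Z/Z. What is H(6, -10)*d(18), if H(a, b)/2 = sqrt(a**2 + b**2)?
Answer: 4*sqrt(34) ≈ 23.324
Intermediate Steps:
d(Z) = 1
H(a, b) = 2*sqrt(a**2 + b**2)
H(6, -10)*d(18) = (2*sqrt(6**2 + (-10)**2))*1 = (2*sqrt(36 + 100))*1 = (2*sqrt(136))*1 = (2*(2*sqrt(34)))*1 = (4*sqrt(34))*1 = 4*sqrt(34)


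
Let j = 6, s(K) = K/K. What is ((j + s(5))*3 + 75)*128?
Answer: 12288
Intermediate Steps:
s(K) = 1
((j + s(5))*3 + 75)*128 = ((6 + 1)*3 + 75)*128 = (7*3 + 75)*128 = (21 + 75)*128 = 96*128 = 12288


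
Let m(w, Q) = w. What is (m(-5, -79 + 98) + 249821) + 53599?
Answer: 303415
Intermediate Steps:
(m(-5, -79 + 98) + 249821) + 53599 = (-5 + 249821) + 53599 = 249816 + 53599 = 303415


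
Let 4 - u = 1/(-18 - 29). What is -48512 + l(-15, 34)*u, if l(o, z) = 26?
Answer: -2275150/47 ≈ -48407.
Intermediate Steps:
u = 189/47 (u = 4 - 1/(-18 - 29) = 4 - 1/(-47) = 4 - 1*(-1/47) = 4 + 1/47 = 189/47 ≈ 4.0213)
-48512 + l(-15, 34)*u = -48512 + 26*(189/47) = -48512 + 4914/47 = -2275150/47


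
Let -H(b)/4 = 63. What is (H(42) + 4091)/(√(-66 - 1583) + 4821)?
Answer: 18507819/23243690 - 3839*I*√1649/23243690 ≈ 0.79625 - 0.0067069*I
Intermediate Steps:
H(b) = -252 (H(b) = -4*63 = -252)
(H(42) + 4091)/(√(-66 - 1583) + 4821) = (-252 + 4091)/(√(-66 - 1583) + 4821) = 3839/(√(-1649) + 4821) = 3839/(I*√1649 + 4821) = 3839/(4821 + I*√1649)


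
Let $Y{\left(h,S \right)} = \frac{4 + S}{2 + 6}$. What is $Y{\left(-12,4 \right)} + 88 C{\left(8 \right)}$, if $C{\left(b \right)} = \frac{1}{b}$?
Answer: $12$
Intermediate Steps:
$Y{\left(h,S \right)} = \frac{1}{2} + \frac{S}{8}$ ($Y{\left(h,S \right)} = \frac{4 + S}{8} = \left(4 + S\right) \frac{1}{8} = \frac{1}{2} + \frac{S}{8}$)
$Y{\left(-12,4 \right)} + 88 C{\left(8 \right)} = \left(\frac{1}{2} + \frac{1}{8} \cdot 4\right) + \frac{88}{8} = \left(\frac{1}{2} + \frac{1}{2}\right) + 88 \cdot \frac{1}{8} = 1 + 11 = 12$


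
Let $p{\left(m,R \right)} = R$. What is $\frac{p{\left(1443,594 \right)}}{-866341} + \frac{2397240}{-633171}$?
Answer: $- \frac{98914447734}{26121047491} \approx -3.7868$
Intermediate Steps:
$\frac{p{\left(1443,594 \right)}}{-866341} + \frac{2397240}{-633171} = \frac{594}{-866341} + \frac{2397240}{-633171} = 594 \left(- \frac{1}{866341}\right) + 2397240 \left(- \frac{1}{633171}\right) = - \frac{594}{866341} - \frac{799080}{211057} = - \frac{98914447734}{26121047491}$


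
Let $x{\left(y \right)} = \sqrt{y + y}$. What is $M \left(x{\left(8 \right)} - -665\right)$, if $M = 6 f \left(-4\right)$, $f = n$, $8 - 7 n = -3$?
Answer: $- \frac{176616}{7} \approx -25231.0$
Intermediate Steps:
$n = \frac{11}{7}$ ($n = \frac{8}{7} - - \frac{3}{7} = \frac{8}{7} + \frac{3}{7} = \frac{11}{7} \approx 1.5714$)
$f = \frac{11}{7} \approx 1.5714$
$x{\left(y \right)} = \sqrt{2} \sqrt{y}$ ($x{\left(y \right)} = \sqrt{2 y} = \sqrt{2} \sqrt{y}$)
$M = - \frac{264}{7}$ ($M = 6 \cdot \frac{11}{7} \left(-4\right) = \frac{66}{7} \left(-4\right) = - \frac{264}{7} \approx -37.714$)
$M \left(x{\left(8 \right)} - -665\right) = - \frac{264 \left(\sqrt{2} \sqrt{8} - -665\right)}{7} = - \frac{264 \left(\sqrt{2} \cdot 2 \sqrt{2} + 665\right)}{7} = - \frac{264 \left(4 + 665\right)}{7} = \left(- \frac{264}{7}\right) 669 = - \frac{176616}{7}$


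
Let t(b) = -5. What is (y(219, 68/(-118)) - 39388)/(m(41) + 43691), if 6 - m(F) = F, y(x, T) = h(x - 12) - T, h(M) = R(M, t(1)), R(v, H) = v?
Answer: -2311645/2575704 ≈ -0.89748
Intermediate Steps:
h(M) = M
y(x, T) = -12 + x - T (y(x, T) = (x - 12) - T = (-12 + x) - T = -12 + x - T)
m(F) = 6 - F
(y(219, 68/(-118)) - 39388)/(m(41) + 43691) = ((-12 + 219 - 68/(-118)) - 39388)/((6 - 1*41) + 43691) = ((-12 + 219 - 68*(-1)/118) - 39388)/((6 - 41) + 43691) = ((-12 + 219 - 1*(-34/59)) - 39388)/(-35 + 43691) = ((-12 + 219 + 34/59) - 39388)/43656 = (12247/59 - 39388)*(1/43656) = -2311645/59*1/43656 = -2311645/2575704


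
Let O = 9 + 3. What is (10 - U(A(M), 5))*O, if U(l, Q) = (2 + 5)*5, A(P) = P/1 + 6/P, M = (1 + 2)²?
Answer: -300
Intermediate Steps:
M = 9 (M = 3² = 9)
A(P) = P + 6/P (A(P) = P*1 + 6/P = P + 6/P)
U(l, Q) = 35 (U(l, Q) = 7*5 = 35)
O = 12
(10 - U(A(M), 5))*O = (10 - 1*35)*12 = (10 - 35)*12 = -25*12 = -300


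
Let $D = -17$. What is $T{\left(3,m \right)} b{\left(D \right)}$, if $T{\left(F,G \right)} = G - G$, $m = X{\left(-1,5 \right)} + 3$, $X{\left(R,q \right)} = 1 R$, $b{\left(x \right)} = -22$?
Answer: $0$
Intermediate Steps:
$X{\left(R,q \right)} = R$
$m = 2$ ($m = -1 + 3 = 2$)
$T{\left(F,G \right)} = 0$
$T{\left(3,m \right)} b{\left(D \right)} = 0 \left(-22\right) = 0$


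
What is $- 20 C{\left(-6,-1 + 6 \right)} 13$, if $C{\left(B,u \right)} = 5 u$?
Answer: $-6500$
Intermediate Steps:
$- 20 C{\left(-6,-1 + 6 \right)} 13 = - 20 \cdot 5 \left(-1 + 6\right) 13 = - 20 \cdot 5 \cdot 5 \cdot 13 = \left(-20\right) 25 \cdot 13 = \left(-500\right) 13 = -6500$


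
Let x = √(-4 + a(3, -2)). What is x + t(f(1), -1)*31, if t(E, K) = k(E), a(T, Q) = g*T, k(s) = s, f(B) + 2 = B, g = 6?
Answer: -31 + √14 ≈ -27.258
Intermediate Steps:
f(B) = -2 + B
a(T, Q) = 6*T
t(E, K) = E
x = √14 (x = √(-4 + 6*3) = √(-4 + 18) = √14 ≈ 3.7417)
x + t(f(1), -1)*31 = √14 + (-2 + 1)*31 = √14 - 1*31 = √14 - 31 = -31 + √14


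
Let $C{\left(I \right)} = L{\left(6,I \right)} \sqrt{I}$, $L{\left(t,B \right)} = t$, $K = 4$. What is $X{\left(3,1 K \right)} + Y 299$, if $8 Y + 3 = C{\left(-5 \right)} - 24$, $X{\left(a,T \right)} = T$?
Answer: $- \frac{8041}{8} + \frac{897 i \sqrt{5}}{4} \approx -1005.1 + 501.44 i$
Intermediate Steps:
$C{\left(I \right)} = 6 \sqrt{I}$
$Y = - \frac{27}{8} + \frac{3 i \sqrt{5}}{4}$ ($Y = - \frac{3}{8} + \frac{6 \sqrt{-5} - 24}{8} = - \frac{3}{8} + \frac{6 i \sqrt{5} - 24}{8} = - \frac{3}{8} + \frac{-24 + 6 i \sqrt{5}}{8} = - \frac{3}{8} - \left(3 - \frac{3 i \sqrt{5}}{4}\right) = - \frac{27}{8} + \frac{3 i \sqrt{5}}{4} \approx -3.375 + 1.6771 i$)
$X{\left(3,1 K \right)} + Y 299 = 1 \cdot 4 + \left(- \frac{27}{8} + \frac{3 i \sqrt{5}}{4}\right) 299 = 4 - \left(\frac{8073}{8} - \frac{897 i \sqrt{5}}{4}\right) = - \frac{8041}{8} + \frac{897 i \sqrt{5}}{4}$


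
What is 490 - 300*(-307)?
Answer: 92590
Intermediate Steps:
490 - 300*(-307) = 490 + 92100 = 92590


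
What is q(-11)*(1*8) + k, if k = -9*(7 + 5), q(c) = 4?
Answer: -76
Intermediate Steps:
k = -108 (k = -9*12 = -108)
q(-11)*(1*8) + k = 4*(1*8) - 108 = 4*8 - 108 = 32 - 108 = -76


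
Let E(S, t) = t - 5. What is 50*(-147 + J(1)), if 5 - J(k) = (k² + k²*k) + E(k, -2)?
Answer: -6850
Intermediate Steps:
E(S, t) = -5 + t
J(k) = 12 - k² - k³ (J(k) = 5 - ((k² + k²*k) + (-5 - 2)) = 5 - ((k² + k³) - 7) = 5 - (-7 + k² + k³) = 5 + (7 - k² - k³) = 12 - k² - k³)
50*(-147 + J(1)) = 50*(-147 + (12 - 1*1² - 1*1³)) = 50*(-147 + (12 - 1*1 - 1*1)) = 50*(-147 + (12 - 1 - 1)) = 50*(-147 + 10) = 50*(-137) = -6850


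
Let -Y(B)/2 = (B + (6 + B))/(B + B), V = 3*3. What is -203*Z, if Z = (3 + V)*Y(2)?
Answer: 12180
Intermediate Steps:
V = 9
Y(B) = -(6 + 2*B)/B (Y(B) = -2*(B + (6 + B))/(B + B) = -2*(6 + 2*B)/(2*B) = -2*(6 + 2*B)*1/(2*B) = -(6 + 2*B)/B)
Z = -60 (Z = (3 + 9)*(-2 - 6/2) = 12*(-2 - 6*1/2) = 12*(-2 - 3) = 12*(-5) = -60)
-203*Z = -203*(-60) = 12180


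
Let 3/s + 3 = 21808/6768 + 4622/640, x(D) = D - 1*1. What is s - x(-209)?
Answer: 4510830/21439 ≈ 210.40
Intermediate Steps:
x(D) = -1 + D (x(D) = D - 1 = -1 + D)
s = 8640/21439 (s = 3/(-3 + (21808/6768 + 4622/640)) = 3/(-3 + (21808*(1/6768) + 4622*(1/640))) = 3/(-3 + (29/9 + 2311/320)) = 3/(-3 + 30079/2880) = 3/(21439/2880) = 3*(2880/21439) = 8640/21439 ≈ 0.40300)
s - x(-209) = 8640/21439 - (-1 - 209) = 8640/21439 - 1*(-210) = 8640/21439 + 210 = 4510830/21439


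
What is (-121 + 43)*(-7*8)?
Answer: 4368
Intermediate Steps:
(-121 + 43)*(-7*8) = -78*(-56) = 4368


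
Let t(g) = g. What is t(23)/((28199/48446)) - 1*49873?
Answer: -1405254469/28199 ≈ -49834.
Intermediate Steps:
t(23)/((28199/48446)) - 1*49873 = 23/((28199/48446)) - 1*49873 = 23/((28199*(1/48446))) - 49873 = 23/(28199/48446) - 49873 = 23*(48446/28199) - 49873 = 1114258/28199 - 49873 = -1405254469/28199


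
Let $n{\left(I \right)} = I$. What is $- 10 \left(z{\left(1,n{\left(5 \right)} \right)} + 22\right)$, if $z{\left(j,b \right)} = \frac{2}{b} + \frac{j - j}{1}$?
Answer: $-224$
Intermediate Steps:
$z{\left(j,b \right)} = \frac{2}{b}$ ($z{\left(j,b \right)} = \frac{2}{b} + 0 \cdot 1 = \frac{2}{b} + 0 = \frac{2}{b}$)
$- 10 \left(z{\left(1,n{\left(5 \right)} \right)} + 22\right) = - 10 \left(\frac{2}{5} + 22\right) = \left(-10\right) \frac{112}{5} = -224$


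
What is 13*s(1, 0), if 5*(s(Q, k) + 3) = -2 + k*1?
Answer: -221/5 ≈ -44.200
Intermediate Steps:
s(Q, k) = -17/5 + k/5 (s(Q, k) = -3 + (-2 + k*1)/5 = -3 + (-2 + k)/5 = -3 + (-⅖ + k/5) = -17/5 + k/5)
13*s(1, 0) = 13*(-17/5 + (⅕)*0) = 13*(-17/5 + 0) = 13*(-17/5) = -221/5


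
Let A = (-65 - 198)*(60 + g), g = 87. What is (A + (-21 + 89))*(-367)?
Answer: 14163631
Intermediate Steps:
A = -38661 (A = (-65 - 198)*(60 + 87) = -263*147 = -38661)
(A + (-21 + 89))*(-367) = (-38661 + (-21 + 89))*(-367) = (-38661 + 68)*(-367) = -38593*(-367) = 14163631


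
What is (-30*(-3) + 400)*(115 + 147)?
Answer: 128380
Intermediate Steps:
(-30*(-3) + 400)*(115 + 147) = (90 + 400)*262 = 490*262 = 128380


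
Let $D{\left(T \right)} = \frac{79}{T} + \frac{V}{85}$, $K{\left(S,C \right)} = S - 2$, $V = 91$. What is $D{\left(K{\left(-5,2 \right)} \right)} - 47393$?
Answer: $- \frac{28204913}{595} \approx -47403.0$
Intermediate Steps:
$K{\left(S,C \right)} = -2 + S$ ($K{\left(S,C \right)} = S - 2 = -2 + S$)
$D{\left(T \right)} = \frac{91}{85} + \frac{79}{T}$ ($D{\left(T \right)} = \frac{79}{T} + \frac{91}{85} = \frac{91}{85} + \frac{79}{T}$)
$D{\left(K{\left(-5,2 \right)} \right)} - 47393 = \left(\frac{91}{85} + \frac{79}{-2 - 5}\right) - 47393 = \left(\frac{91}{85} + \frac{79}{-7}\right) - 47393 = \left(\frac{91}{85} + 79 \left(- \frac{1}{7}\right)\right) - 47393 = \left(\frac{91}{85} - \frac{79}{7}\right) - 47393 = - \frac{6078}{595} - 47393 = - \frac{28204913}{595}$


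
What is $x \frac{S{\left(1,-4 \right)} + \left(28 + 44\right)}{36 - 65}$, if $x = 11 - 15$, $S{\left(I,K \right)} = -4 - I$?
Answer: $\frac{268}{29} \approx 9.2414$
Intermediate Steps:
$x = -4$
$x \frac{S{\left(1,-4 \right)} + \left(28 + 44\right)}{36 - 65} = - 4 \frac{\left(-4 - 1\right) + \left(28 + 44\right)}{36 - 65} = - 4 \frac{\left(-4 - 1\right) + 72}{-29} = - 4 \left(-5 + 72\right) \left(- \frac{1}{29}\right) = - 4 \cdot 67 \left(- \frac{1}{29}\right) = \left(-4\right) \left(- \frac{67}{29}\right) = \frac{268}{29}$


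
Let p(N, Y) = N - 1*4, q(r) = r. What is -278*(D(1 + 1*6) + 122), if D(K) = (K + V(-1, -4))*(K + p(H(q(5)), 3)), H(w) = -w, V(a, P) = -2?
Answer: -31136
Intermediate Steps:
p(N, Y) = -4 + N (p(N, Y) = N - 4 = -4 + N)
D(K) = (-9 + K)*(-2 + K) (D(K) = (K - 2)*(K + (-4 - 1*5)) = (-2 + K)*(K + (-4 - 5)) = (-2 + K)*(K - 9) = (-2 + K)*(-9 + K) = (-9 + K)*(-2 + K))
-278*(D(1 + 1*6) + 122) = -278*((18 + (1 + 1*6)**2 - 11*(1 + 1*6)) + 122) = -278*((18 + (1 + 6)**2 - 11*(1 + 6)) + 122) = -278*((18 + 7**2 - 11*7) + 122) = -278*((18 + 49 - 77) + 122) = -278*(-10 + 122) = -278*112 = -31136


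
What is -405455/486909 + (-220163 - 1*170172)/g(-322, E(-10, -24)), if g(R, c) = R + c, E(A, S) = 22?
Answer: 12662399201/9738180 ≈ 1300.3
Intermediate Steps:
-405455/486909 + (-220163 - 1*170172)/g(-322, E(-10, -24)) = -405455/486909 + (-220163 - 1*170172)/(-322 + 22) = -405455*1/486909 + (-220163 - 170172)/(-300) = -405455/486909 - 390335*(-1/300) = -405455/486909 + 78067/60 = 12662399201/9738180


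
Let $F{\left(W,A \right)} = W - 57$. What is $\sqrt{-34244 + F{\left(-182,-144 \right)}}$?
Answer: $i \sqrt{34483} \approx 185.7 i$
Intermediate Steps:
$F{\left(W,A \right)} = -57 + W$
$\sqrt{-34244 + F{\left(-182,-144 \right)}} = \sqrt{-34244 - 239} = \sqrt{-34483} = i \sqrt{34483}$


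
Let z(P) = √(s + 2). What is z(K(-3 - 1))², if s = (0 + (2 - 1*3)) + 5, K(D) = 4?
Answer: 6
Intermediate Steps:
s = 4 (s = (0 + (2 - 3)) + 5 = (0 - 1) + 5 = -1 + 5 = 4)
z(P) = √6 (z(P) = √(4 + 2) = √6)
z(K(-3 - 1))² = (√6)² = 6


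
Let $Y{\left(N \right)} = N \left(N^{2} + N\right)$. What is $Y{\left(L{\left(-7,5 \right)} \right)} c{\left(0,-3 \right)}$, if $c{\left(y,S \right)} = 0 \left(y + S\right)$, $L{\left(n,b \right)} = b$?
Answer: $0$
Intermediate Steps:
$c{\left(y,S \right)} = 0$ ($c{\left(y,S \right)} = 0 \left(S + y\right) = 0$)
$Y{\left(N \right)} = N \left(N + N^{2}\right)$
$Y{\left(L{\left(-7,5 \right)} \right)} c{\left(0,-3 \right)} = 5^{2} \left(1 + 5\right) 0 = 25 \cdot 6 \cdot 0 = 150 \cdot 0 = 0$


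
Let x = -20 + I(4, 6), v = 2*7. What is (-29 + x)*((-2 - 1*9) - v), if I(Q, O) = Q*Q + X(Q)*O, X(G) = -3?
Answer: 1275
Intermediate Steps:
v = 14
I(Q, O) = Q² - 3*O (I(Q, O) = Q*Q - 3*O = Q² - 3*O)
x = -22 (x = -20 + (4² - 3*6) = -20 + (16 - 18) = -20 - 2 = -22)
(-29 + x)*((-2 - 1*9) - v) = (-29 - 22)*((-2 - 1*9) - 1*14) = -51*((-2 - 9) - 14) = -51*(-11 - 14) = -51*(-25) = 1275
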